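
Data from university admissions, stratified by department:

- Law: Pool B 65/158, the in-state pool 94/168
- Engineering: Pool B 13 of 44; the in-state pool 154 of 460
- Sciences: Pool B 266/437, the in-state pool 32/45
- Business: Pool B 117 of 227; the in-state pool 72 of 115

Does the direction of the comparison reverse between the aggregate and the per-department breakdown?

Yes

Law: Pool B 65/158 = 41.1%, the in-state pool 94/168 = 56.0% → the in-state pool
Engineering: Pool B 13/44 = 29.5%, the in-state pool 154/460 = 33.5% → the in-state pool
Sciences: Pool B 266/437 = 60.9%, the in-state pool 32/45 = 71.1% → the in-state pool
Business: Pool B 117/227 = 51.5%, the in-state pool 72/115 = 62.6% → the in-state pool
Overall: Pool B 461/866 = 53.2%, the in-state pool 352/788 = 44.7% → Pool B
The in-state pool wins each department group but Pool B wins overall — the comparison reverses. The in-state pool's applicants skew toward Engineering, which has a lower base rate.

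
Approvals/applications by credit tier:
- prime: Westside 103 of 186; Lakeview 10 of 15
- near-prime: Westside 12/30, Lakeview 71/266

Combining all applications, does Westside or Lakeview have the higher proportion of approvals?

Westside

Prime: Westside 103/186 = 55.4%, Lakeview 10/15 = 66.7% → Lakeview
Near-prime: Westside 12/30 = 40.0%, Lakeview 71/266 = 26.7% → Westside
Overall: Westside 115/216 = 53.2%, Lakeview 81/281 = 28.8% → Westside
(Neither sweeps every credit group, but Westside has the higher pooled rate.)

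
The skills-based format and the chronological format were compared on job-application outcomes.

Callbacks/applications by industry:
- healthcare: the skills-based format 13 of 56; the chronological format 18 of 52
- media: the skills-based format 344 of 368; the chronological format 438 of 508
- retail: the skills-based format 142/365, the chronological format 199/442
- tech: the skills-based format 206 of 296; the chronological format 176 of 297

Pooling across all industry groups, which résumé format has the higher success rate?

Healthcare: the skills-based format 13/56 = 23.2%, the chronological format 18/52 = 34.6% → the chronological format
Media: the skills-based format 344/368 = 93.5%, the chronological format 438/508 = 86.2% → the skills-based format
Retail: the skills-based format 142/365 = 38.9%, the chronological format 199/442 = 45.0% → the chronological format
Tech: the skills-based format 206/296 = 69.6%, the chronological format 176/297 = 59.3% → the skills-based format
Overall: the skills-based format 705/1085 = 65.0%, the chronological format 831/1299 = 64.0% → the skills-based format
(Neither sweeps every industry group, but the skills-based format has the higher pooled rate.)

the skills-based format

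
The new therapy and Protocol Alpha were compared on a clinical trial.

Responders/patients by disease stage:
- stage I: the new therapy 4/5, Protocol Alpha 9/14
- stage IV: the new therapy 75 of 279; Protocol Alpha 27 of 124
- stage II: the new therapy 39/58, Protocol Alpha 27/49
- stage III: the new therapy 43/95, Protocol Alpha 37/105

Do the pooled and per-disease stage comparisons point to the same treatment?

Stage I: the new therapy 4/5 = 80.0%, Protocol Alpha 9/14 = 64.3% → the new therapy
Stage IV: the new therapy 75/279 = 26.9%, Protocol Alpha 27/124 = 21.8% → the new therapy
Stage II: the new therapy 39/58 = 67.2%, Protocol Alpha 27/49 = 55.1% → the new therapy
Stage III: the new therapy 43/95 = 45.3%, Protocol Alpha 37/105 = 35.2% → the new therapy
Overall: the new therapy 161/437 = 36.8%, Protocol Alpha 100/292 = 34.2% → the new therapy
The new therapy wins overall and in every disease group — no reversal.

Yes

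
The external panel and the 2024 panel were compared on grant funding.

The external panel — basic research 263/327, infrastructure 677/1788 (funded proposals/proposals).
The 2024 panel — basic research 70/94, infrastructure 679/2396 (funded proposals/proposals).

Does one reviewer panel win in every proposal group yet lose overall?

Basic research: the external panel 263/327 = 80.4%, the 2024 panel 70/94 = 74.5% → the external panel
Infrastructure: the external panel 677/1788 = 37.9%, the 2024 panel 679/2396 = 28.3% → the external panel
Overall: the external panel 940/2115 = 44.4%, the 2024 panel 749/2490 = 30.1% → the external panel
The external panel wins overall and in every proposal group — no reversal.

No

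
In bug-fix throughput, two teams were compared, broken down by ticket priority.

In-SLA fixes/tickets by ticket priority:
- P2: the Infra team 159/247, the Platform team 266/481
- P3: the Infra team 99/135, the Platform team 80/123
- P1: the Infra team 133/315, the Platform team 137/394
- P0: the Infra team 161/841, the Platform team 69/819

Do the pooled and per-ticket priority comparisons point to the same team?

Yes

P2: the Infra team 159/247 = 64.4%, the Platform team 266/481 = 55.3% → the Infra team
P3: the Infra team 99/135 = 73.3%, the Platform team 80/123 = 65.0% → the Infra team
P1: the Infra team 133/315 = 42.2%, the Platform team 137/394 = 34.8% → the Infra team
P0: the Infra team 161/841 = 19.1%, the Platform team 69/819 = 8.4% → the Infra team
Overall: the Infra team 552/1538 = 35.9%, the Platform team 552/1817 = 30.4% → the Infra team
The Infra team wins overall and in every ticket group — no reversal.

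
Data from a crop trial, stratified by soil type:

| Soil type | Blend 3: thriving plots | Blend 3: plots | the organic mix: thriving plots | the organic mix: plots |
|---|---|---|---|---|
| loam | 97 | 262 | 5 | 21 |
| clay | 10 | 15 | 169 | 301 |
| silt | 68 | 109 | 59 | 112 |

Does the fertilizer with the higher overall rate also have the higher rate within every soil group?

Loam: Blend 3 97/262 = 37.0%, the organic mix 5/21 = 23.8% → Blend 3
Clay: Blend 3 10/15 = 66.7%, the organic mix 169/301 = 56.1% → Blend 3
Silt: Blend 3 68/109 = 62.4%, the organic mix 59/112 = 52.7% → Blend 3
Overall: Blend 3 175/386 = 45.3%, the organic mix 233/434 = 53.7% → the organic mix
Blend 3 wins each soil group but the organic mix wins overall — the comparison reverses. Blend 3's plots skew toward loam, which has a lower base rate.

No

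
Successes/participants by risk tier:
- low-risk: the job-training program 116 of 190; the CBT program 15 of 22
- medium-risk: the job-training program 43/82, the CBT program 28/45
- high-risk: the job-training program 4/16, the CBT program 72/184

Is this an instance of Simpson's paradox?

Low-risk: the job-training program 116/190 = 61.1%, the CBT program 15/22 = 68.2% → the CBT program
Medium-risk: the job-training program 43/82 = 52.4%, the CBT program 28/45 = 62.2% → the CBT program
High-risk: the job-training program 4/16 = 25.0%, the CBT program 72/184 = 39.1% → the CBT program
Overall: the job-training program 163/288 = 56.6%, the CBT program 115/251 = 45.8% → the job-training program
The CBT program wins each risk group but the job-training program wins overall — the comparison reverses. The CBT program's participants skew toward high-risk, which has a lower base rate.

Yes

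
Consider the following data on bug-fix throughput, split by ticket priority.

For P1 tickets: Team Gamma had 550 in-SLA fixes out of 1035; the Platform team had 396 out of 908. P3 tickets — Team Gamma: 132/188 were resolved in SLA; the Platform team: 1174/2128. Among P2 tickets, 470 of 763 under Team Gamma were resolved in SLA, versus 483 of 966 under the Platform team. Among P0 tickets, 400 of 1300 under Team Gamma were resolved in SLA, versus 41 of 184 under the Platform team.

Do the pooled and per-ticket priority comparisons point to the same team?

P1: Team Gamma 550/1035 = 53.1%, the Platform team 396/908 = 43.6% → Team Gamma
P3: Team Gamma 132/188 = 70.2%, the Platform team 1174/2128 = 55.2% → Team Gamma
P2: Team Gamma 470/763 = 61.6%, the Platform team 483/966 = 50.0% → Team Gamma
P0: Team Gamma 400/1300 = 30.8%, the Platform team 41/184 = 22.3% → Team Gamma
Overall: Team Gamma 1552/3286 = 47.2%, the Platform team 2094/4186 = 50.0% → the Platform team
Team Gamma wins each ticket group but the Platform team wins overall — the comparison reverses. Team Gamma's tickets skew toward P0, which has a lower base rate.

No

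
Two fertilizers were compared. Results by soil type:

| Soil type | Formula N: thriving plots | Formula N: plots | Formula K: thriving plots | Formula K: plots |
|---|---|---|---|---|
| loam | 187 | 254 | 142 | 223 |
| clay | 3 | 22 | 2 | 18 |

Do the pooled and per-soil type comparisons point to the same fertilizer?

Yes

Loam: Formula N 187/254 = 73.6%, Formula K 142/223 = 63.7% → Formula N
Clay: Formula N 3/22 = 13.6%, Formula K 2/18 = 11.1% → Formula N
Overall: Formula N 190/276 = 68.8%, Formula K 144/241 = 59.8% → Formula N
Formula N wins overall and in every soil group — no reversal.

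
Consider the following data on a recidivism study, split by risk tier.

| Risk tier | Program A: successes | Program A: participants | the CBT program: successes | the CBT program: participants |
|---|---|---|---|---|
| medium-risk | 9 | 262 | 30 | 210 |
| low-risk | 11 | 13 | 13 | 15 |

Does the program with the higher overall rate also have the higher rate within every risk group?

Yes

Medium-risk: Program A 9/262 = 3.4%, the CBT program 30/210 = 14.3% → the CBT program
Low-risk: Program A 11/13 = 84.6%, the CBT program 13/15 = 86.7% → the CBT program
Overall: Program A 20/275 = 7.3%, the CBT program 43/225 = 19.1% → the CBT program
The CBT program wins overall and in every risk group — no reversal.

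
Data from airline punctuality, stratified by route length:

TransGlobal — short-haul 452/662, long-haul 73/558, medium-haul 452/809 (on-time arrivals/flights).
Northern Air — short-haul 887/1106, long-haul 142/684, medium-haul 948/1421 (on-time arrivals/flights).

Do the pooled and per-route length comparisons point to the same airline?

Yes

Short-haul: TransGlobal 452/662 = 68.3%, Northern Air 887/1106 = 80.2% → Northern Air
Long-haul: TransGlobal 73/558 = 13.1%, Northern Air 142/684 = 20.8% → Northern Air
Medium-haul: TransGlobal 452/809 = 55.9%, Northern Air 948/1421 = 66.7% → Northern Air
Overall: TransGlobal 977/2029 = 48.2%, Northern Air 1977/3211 = 61.6% → Northern Air
Northern Air wins overall and in every route group — no reversal.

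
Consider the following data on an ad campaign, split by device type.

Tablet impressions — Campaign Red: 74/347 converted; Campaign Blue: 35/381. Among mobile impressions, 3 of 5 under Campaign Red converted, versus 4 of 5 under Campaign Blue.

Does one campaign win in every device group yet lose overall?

Tablet: Campaign Red 74/347 = 21.3%, Campaign Blue 35/381 = 9.2% → Campaign Red
Mobile: Campaign Red 3/5 = 60.0%, Campaign Blue 4/5 = 80.0% → Campaign Blue
Overall: Campaign Red 77/352 = 21.9%, Campaign Blue 39/386 = 10.1% → Campaign Red
Neither sweeps: Campaign Red wins 1 of 2 groups, Campaign Blue wins 1. Campaign Red wins overall but not every group — no Simpson reversal.

No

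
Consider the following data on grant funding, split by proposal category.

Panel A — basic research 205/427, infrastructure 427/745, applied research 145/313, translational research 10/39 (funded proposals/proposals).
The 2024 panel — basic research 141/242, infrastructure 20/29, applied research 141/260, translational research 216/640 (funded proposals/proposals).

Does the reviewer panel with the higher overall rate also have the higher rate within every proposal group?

Basic research: Panel A 205/427 = 48.0%, the 2024 panel 141/242 = 58.3% → the 2024 panel
Infrastructure: Panel A 427/745 = 57.3%, the 2024 panel 20/29 = 69.0% → the 2024 panel
Applied research: Panel A 145/313 = 46.3%, the 2024 panel 141/260 = 54.2% → the 2024 panel
Translational research: Panel A 10/39 = 25.6%, the 2024 panel 216/640 = 33.8% → the 2024 panel
Overall: Panel A 787/1524 = 51.6%, the 2024 panel 518/1171 = 44.2% → Panel A
The 2024 panel wins each proposal group but Panel A wins overall — the comparison reverses. The 2024 panel's proposals skew toward translational research, which has a lower base rate.

No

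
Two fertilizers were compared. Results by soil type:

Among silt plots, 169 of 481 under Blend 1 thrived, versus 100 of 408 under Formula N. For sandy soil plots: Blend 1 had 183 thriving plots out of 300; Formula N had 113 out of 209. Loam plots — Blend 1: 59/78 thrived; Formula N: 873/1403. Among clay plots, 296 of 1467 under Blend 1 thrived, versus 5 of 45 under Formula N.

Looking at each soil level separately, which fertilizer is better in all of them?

Blend 1

Silt: Blend 1 169/481 = 35.1%, Formula N 100/408 = 24.5% → Blend 1
Sandy soil: Blend 1 183/300 = 61.0%, Formula N 113/209 = 54.1% → Blend 1
Loam: Blend 1 59/78 = 75.6%, Formula N 873/1403 = 62.2% → Blend 1
Clay: Blend 1 296/1467 = 20.2%, Formula N 5/45 = 11.1% → Blend 1
Blend 1 has the higher rate in all 4 groups.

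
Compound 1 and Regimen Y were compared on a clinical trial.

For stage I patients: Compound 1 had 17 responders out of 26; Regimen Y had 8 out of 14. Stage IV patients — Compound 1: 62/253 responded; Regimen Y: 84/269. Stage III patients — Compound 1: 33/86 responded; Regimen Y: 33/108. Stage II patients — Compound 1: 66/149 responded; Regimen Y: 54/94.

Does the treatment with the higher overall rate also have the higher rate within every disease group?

Stage I: Compound 1 17/26 = 65.4%, Regimen Y 8/14 = 57.1% → Compound 1
Stage IV: Compound 1 62/253 = 24.5%, Regimen Y 84/269 = 31.2% → Regimen Y
Stage III: Compound 1 33/86 = 38.4%, Regimen Y 33/108 = 30.6% → Compound 1
Stage II: Compound 1 66/149 = 44.3%, Regimen Y 54/94 = 57.4% → Regimen Y
Overall: Compound 1 178/514 = 34.6%, Regimen Y 179/485 = 36.9% → Regimen Y
Neither sweeps: Compound 1 wins 2 of 4 groups, Regimen Y wins 2. Regimen Y wins overall but not every group — no Simpson reversal.

No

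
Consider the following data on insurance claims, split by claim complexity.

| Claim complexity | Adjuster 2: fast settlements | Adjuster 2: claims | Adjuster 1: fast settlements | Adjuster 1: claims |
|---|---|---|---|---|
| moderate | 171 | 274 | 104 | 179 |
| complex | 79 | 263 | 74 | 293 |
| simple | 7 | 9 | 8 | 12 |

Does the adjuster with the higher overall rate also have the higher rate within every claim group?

Moderate: Adjuster 2 171/274 = 62.4%, Adjuster 1 104/179 = 58.1% → Adjuster 2
Complex: Adjuster 2 79/263 = 30.0%, Adjuster 1 74/293 = 25.3% → Adjuster 2
Simple: Adjuster 2 7/9 = 77.8%, Adjuster 1 8/12 = 66.7% → Adjuster 2
Overall: Adjuster 2 257/546 = 47.1%, Adjuster 1 186/484 = 38.4% → Adjuster 2
Adjuster 2 wins overall and in every claim group — no reversal.

Yes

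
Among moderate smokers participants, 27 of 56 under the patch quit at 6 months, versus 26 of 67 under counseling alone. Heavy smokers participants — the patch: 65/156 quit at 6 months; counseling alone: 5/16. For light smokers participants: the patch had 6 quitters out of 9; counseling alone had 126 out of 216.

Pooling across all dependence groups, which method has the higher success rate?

Moderate smokers: the patch 27/56 = 48.2%, counseling alone 26/67 = 38.8% → the patch
Heavy smokers: the patch 65/156 = 41.7%, counseling alone 5/16 = 31.2% → the patch
Light smokers: the patch 6/9 = 66.7%, counseling alone 126/216 = 58.3% → the patch
Overall: the patch 98/221 = 44.3%, counseling alone 157/299 = 52.5% → counseling alone
(The patch wins every dependence group but counseling alone wins overall — the patch's participants skew toward the low-rate heavy smokers group.)

counseling alone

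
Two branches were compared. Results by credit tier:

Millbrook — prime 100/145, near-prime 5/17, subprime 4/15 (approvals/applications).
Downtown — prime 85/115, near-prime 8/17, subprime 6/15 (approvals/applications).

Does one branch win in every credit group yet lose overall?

Prime: Millbrook 100/145 = 69.0%, Downtown 85/115 = 73.9% → Downtown
Near-prime: Millbrook 5/17 = 29.4%, Downtown 8/17 = 47.1% → Downtown
Subprime: Millbrook 4/15 = 26.7%, Downtown 6/15 = 40.0% → Downtown
Overall: Millbrook 109/177 = 61.6%, Downtown 99/147 = 67.3% → Downtown
Downtown wins overall and in every credit group — no reversal.

No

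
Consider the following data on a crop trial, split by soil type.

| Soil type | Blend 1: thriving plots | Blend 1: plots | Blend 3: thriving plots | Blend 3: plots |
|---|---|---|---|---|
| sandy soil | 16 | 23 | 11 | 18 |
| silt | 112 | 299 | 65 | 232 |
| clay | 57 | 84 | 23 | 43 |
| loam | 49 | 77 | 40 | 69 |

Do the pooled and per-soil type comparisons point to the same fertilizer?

Sandy soil: Blend 1 16/23 = 69.6%, Blend 3 11/18 = 61.1% → Blend 1
Silt: Blend 1 112/299 = 37.5%, Blend 3 65/232 = 28.0% → Blend 1
Clay: Blend 1 57/84 = 67.9%, Blend 3 23/43 = 53.5% → Blend 1
Loam: Blend 1 49/77 = 63.6%, Blend 3 40/69 = 58.0% → Blend 1
Overall: Blend 1 234/483 = 48.4%, Blend 3 139/362 = 38.4% → Blend 1
Blend 1 wins overall and in every soil group — no reversal.

Yes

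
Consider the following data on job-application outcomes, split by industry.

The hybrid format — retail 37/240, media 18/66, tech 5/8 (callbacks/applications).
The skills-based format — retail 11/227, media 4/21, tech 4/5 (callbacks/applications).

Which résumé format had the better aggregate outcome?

the hybrid format

Retail: the hybrid format 37/240 = 15.4%, the skills-based format 11/227 = 4.8% → the hybrid format
Media: the hybrid format 18/66 = 27.3%, the skills-based format 4/21 = 19.0% → the hybrid format
Tech: the hybrid format 5/8 = 62.5%, the skills-based format 4/5 = 80.0% → the skills-based format
Overall: the hybrid format 60/314 = 19.1%, the skills-based format 19/253 = 7.5% → the hybrid format
(Neither sweeps every industry group, but the hybrid format has the higher pooled rate.)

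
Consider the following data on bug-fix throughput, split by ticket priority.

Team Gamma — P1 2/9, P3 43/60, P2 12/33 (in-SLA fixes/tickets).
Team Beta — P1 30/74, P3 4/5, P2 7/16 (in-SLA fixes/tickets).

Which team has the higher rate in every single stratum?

P1: Team Gamma 2/9 = 22.2%, Team Beta 30/74 = 40.5% → Team Beta
P3: Team Gamma 43/60 = 71.7%, Team Beta 4/5 = 80.0% → Team Beta
P2: Team Gamma 12/33 = 36.4%, Team Beta 7/16 = 43.8% → Team Beta
Team Beta has the higher rate in all 3 groups.

Team Beta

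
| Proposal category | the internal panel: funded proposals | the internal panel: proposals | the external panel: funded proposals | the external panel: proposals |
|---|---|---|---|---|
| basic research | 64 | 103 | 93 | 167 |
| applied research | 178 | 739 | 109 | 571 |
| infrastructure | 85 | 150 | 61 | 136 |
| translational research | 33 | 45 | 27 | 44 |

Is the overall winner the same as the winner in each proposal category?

Basic research: the internal panel 64/103 = 62.1%, the external panel 93/167 = 55.7% → the internal panel
Applied research: the internal panel 178/739 = 24.1%, the external panel 109/571 = 19.1% → the internal panel
Infrastructure: the internal panel 85/150 = 56.7%, the external panel 61/136 = 44.9% → the internal panel
Translational research: the internal panel 33/45 = 73.3%, the external panel 27/44 = 61.4% → the internal panel
Overall: the internal panel 360/1037 = 34.7%, the external panel 290/918 = 31.6% → the internal panel
The internal panel wins overall and in every proposal group — no reversal.

Yes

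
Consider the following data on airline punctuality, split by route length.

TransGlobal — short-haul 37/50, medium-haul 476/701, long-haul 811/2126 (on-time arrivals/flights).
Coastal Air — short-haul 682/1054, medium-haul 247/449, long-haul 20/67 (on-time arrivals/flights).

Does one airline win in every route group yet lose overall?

Short-haul: TransGlobal 37/50 = 74.0%, Coastal Air 682/1054 = 64.7% → TransGlobal
Medium-haul: TransGlobal 476/701 = 67.9%, Coastal Air 247/449 = 55.0% → TransGlobal
Long-haul: TransGlobal 811/2126 = 38.1%, Coastal Air 20/67 = 29.9% → TransGlobal
Overall: TransGlobal 1324/2877 = 46.0%, Coastal Air 949/1570 = 60.4% → Coastal Air
TransGlobal wins each route group but Coastal Air wins overall — the comparison reverses. TransGlobal's flights skew toward long-haul, which has a lower base rate.

Yes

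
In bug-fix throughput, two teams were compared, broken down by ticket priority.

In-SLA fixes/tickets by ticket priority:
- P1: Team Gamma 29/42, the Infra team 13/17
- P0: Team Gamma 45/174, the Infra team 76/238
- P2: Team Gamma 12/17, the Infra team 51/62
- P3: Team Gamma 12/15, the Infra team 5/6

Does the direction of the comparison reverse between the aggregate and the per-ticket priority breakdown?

No

P1: Team Gamma 29/42 = 69.0%, the Infra team 13/17 = 76.5% → the Infra team
P0: Team Gamma 45/174 = 25.9%, the Infra team 76/238 = 31.9% → the Infra team
P2: Team Gamma 12/17 = 70.6%, the Infra team 51/62 = 82.3% → the Infra team
P3: Team Gamma 12/15 = 80.0%, the Infra team 5/6 = 83.3% → the Infra team
Overall: Team Gamma 98/248 = 39.5%, the Infra team 145/323 = 44.9% → the Infra team
The Infra team wins overall and in every ticket group — no reversal.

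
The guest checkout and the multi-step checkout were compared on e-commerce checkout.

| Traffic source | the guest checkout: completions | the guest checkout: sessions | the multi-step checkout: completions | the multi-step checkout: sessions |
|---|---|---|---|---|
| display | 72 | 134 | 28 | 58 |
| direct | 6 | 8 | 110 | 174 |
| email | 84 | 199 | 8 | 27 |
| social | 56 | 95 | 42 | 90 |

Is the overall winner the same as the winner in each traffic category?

Display: the guest checkout 72/134 = 53.7%, the multi-step checkout 28/58 = 48.3% → the guest checkout
Direct: the guest checkout 6/8 = 75.0%, the multi-step checkout 110/174 = 63.2% → the guest checkout
Email: the guest checkout 84/199 = 42.2%, the multi-step checkout 8/27 = 29.6% → the guest checkout
Social: the guest checkout 56/95 = 58.9%, the multi-step checkout 42/90 = 46.7% → the guest checkout
Overall: the guest checkout 218/436 = 50.0%, the multi-step checkout 188/349 = 53.9% → the multi-step checkout
The guest checkout wins each traffic group but the multi-step checkout wins overall — the comparison reverses. The guest checkout's sessions skew toward email, which has a lower base rate.

No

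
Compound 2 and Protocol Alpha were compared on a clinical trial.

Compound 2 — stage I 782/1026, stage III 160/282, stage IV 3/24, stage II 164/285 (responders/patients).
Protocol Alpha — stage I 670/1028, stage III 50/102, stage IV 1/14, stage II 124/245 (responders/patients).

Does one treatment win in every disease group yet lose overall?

Stage I: Compound 2 782/1026 = 76.2%, Protocol Alpha 670/1028 = 65.2% → Compound 2
Stage III: Compound 2 160/282 = 56.7%, Protocol Alpha 50/102 = 49.0% → Compound 2
Stage IV: Compound 2 3/24 = 12.5%, Protocol Alpha 1/14 = 7.1% → Compound 2
Stage II: Compound 2 164/285 = 57.5%, Protocol Alpha 124/245 = 50.6% → Compound 2
Overall: Compound 2 1109/1617 = 68.6%, Protocol Alpha 845/1389 = 60.8% → Compound 2
Compound 2 wins overall and in every disease group — no reversal.

No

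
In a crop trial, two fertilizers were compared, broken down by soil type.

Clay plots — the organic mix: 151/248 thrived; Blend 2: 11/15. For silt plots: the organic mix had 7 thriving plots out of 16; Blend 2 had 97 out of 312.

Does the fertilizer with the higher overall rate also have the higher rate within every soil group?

No

Clay: the organic mix 151/248 = 60.9%, Blend 2 11/15 = 73.3% → Blend 2
Silt: the organic mix 7/16 = 43.8%, Blend 2 97/312 = 31.1% → the organic mix
Overall: the organic mix 158/264 = 59.8%, Blend 2 108/327 = 33.0% → the organic mix
Neither sweeps: the organic mix wins 1 of 2 groups, Blend 2 wins 1. The organic mix wins overall but not every group — no Simpson reversal.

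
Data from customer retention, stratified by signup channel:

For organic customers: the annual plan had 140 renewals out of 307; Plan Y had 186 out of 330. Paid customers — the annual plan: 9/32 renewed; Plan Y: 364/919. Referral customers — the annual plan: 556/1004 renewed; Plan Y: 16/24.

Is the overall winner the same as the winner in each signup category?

Organic: the annual plan 140/307 = 45.6%, Plan Y 186/330 = 56.4% → Plan Y
Paid: the annual plan 9/32 = 28.1%, Plan Y 364/919 = 39.6% → Plan Y
Referral: the annual plan 556/1004 = 55.4%, Plan Y 16/24 = 66.7% → Plan Y
Overall: the annual plan 705/1343 = 52.5%, Plan Y 566/1273 = 44.5% → the annual plan
Plan Y wins each signup group but the annual plan wins overall — the comparison reverses. Plan Y's customers skew toward paid, which has a lower base rate.

No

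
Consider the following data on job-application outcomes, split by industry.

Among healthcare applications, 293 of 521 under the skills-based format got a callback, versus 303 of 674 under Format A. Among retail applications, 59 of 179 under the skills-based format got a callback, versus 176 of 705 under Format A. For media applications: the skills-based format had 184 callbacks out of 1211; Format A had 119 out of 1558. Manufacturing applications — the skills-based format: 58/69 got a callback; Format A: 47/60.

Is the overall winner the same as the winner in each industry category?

Healthcare: the skills-based format 293/521 = 56.2%, Format A 303/674 = 45.0% → the skills-based format
Retail: the skills-based format 59/179 = 33.0%, Format A 176/705 = 25.0% → the skills-based format
Media: the skills-based format 184/1211 = 15.2%, Format A 119/1558 = 7.6% → the skills-based format
Manufacturing: the skills-based format 58/69 = 84.1%, Format A 47/60 = 78.3% → the skills-based format
Overall: the skills-based format 594/1980 = 30.0%, Format A 645/2997 = 21.5% → the skills-based format
The skills-based format wins overall and in every industry group — no reversal.

Yes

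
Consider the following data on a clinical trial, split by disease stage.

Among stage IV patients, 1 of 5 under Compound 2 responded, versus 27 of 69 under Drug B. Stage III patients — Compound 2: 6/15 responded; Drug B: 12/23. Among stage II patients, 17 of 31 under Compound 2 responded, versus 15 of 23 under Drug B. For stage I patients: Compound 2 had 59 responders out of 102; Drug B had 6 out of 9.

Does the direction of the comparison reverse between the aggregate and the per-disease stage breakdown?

Yes

Stage IV: Compound 2 1/5 = 20.0%, Drug B 27/69 = 39.1% → Drug B
Stage III: Compound 2 6/15 = 40.0%, Drug B 12/23 = 52.2% → Drug B
Stage II: Compound 2 17/31 = 54.8%, Drug B 15/23 = 65.2% → Drug B
Stage I: Compound 2 59/102 = 57.8%, Drug B 6/9 = 66.7% → Drug B
Overall: Compound 2 83/153 = 54.2%, Drug B 60/124 = 48.4% → Compound 2
Drug B wins each disease group but Compound 2 wins overall — the comparison reverses. Drug B's patients skew toward stage IV, which has a lower base rate.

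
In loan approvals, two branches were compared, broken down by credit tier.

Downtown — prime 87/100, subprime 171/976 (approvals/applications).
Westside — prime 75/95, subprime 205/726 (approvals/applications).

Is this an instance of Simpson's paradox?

No

Prime: Downtown 87/100 = 87.0%, Westside 75/95 = 78.9% → Downtown
Subprime: Downtown 171/976 = 17.5%, Westside 205/726 = 28.2% → Westside
Overall: Downtown 258/1076 = 24.0%, Westside 280/821 = 34.1% → Westside
Neither sweeps: Downtown wins 1 of 2 groups, Westside wins 1. Westside wins overall but not every group — no Simpson reversal.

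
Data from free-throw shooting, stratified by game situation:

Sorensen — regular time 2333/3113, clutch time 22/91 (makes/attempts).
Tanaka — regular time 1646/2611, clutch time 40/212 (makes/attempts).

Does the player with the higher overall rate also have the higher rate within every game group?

Regular time: Sorensen 2333/3113 = 74.9%, Tanaka 1646/2611 = 63.0% → Sorensen
Clutch time: Sorensen 22/91 = 24.2%, Tanaka 40/212 = 18.9% → Sorensen
Overall: Sorensen 2355/3204 = 73.5%, Tanaka 1686/2823 = 59.7% → Sorensen
Sorensen wins overall and in every game group — no reversal.

Yes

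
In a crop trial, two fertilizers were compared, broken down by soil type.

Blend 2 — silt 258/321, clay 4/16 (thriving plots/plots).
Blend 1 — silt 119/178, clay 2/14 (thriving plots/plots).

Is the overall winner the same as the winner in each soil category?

Yes

Silt: Blend 2 258/321 = 80.4%, Blend 1 119/178 = 66.9% → Blend 2
Clay: Blend 2 4/16 = 25.0%, Blend 1 2/14 = 14.3% → Blend 2
Overall: Blend 2 262/337 = 77.7%, Blend 1 121/192 = 63.0% → Blend 2
Blend 2 wins overall and in every soil group — no reversal.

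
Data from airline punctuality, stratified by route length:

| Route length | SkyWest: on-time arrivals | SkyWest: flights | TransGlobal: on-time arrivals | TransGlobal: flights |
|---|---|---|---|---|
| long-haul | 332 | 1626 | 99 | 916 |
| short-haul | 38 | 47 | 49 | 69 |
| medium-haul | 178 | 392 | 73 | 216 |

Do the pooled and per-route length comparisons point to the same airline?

Yes

Long-haul: SkyWest 332/1626 = 20.4%, TransGlobal 99/916 = 10.8% → SkyWest
Short-haul: SkyWest 38/47 = 80.9%, TransGlobal 49/69 = 71.0% → SkyWest
Medium-haul: SkyWest 178/392 = 45.4%, TransGlobal 73/216 = 33.8% → SkyWest
Overall: SkyWest 548/2065 = 26.5%, TransGlobal 221/1201 = 18.4% → SkyWest
SkyWest wins overall and in every route group — no reversal.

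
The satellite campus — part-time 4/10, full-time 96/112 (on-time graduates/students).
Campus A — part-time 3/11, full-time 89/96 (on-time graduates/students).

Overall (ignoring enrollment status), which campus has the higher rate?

Part-time: the satellite campus 4/10 = 40.0%, Campus A 3/11 = 27.3% → the satellite campus
Full-time: the satellite campus 96/112 = 85.7%, Campus A 89/96 = 92.7% → Campus A
Overall: the satellite campus 100/122 = 82.0%, Campus A 92/107 = 86.0% → Campus A
(Neither sweeps every enrollment group, but Campus A has the higher pooled rate.)

Campus A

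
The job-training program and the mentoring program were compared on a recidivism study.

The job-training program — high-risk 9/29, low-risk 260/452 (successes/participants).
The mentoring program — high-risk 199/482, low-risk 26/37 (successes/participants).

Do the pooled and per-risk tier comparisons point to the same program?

No

High-risk: the job-training program 9/29 = 31.0%, the mentoring program 199/482 = 41.3% → the mentoring program
Low-risk: the job-training program 260/452 = 57.5%, the mentoring program 26/37 = 70.3% → the mentoring program
Overall: the job-training program 269/481 = 55.9%, the mentoring program 225/519 = 43.4% → the job-training program
The mentoring program wins each risk group but the job-training program wins overall — the comparison reverses. The mentoring program's participants skew toward high-risk, which has a lower base rate.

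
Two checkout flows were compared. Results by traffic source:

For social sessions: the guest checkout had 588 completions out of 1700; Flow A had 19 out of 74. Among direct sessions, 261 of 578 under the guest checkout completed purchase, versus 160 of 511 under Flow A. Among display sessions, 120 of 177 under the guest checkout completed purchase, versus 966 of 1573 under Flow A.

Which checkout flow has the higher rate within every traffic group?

the guest checkout

Social: the guest checkout 588/1700 = 34.6%, Flow A 19/74 = 25.7% → the guest checkout
Direct: the guest checkout 261/578 = 45.2%, Flow A 160/511 = 31.3% → the guest checkout
Display: the guest checkout 120/177 = 67.8%, Flow A 966/1573 = 61.4% → the guest checkout
The guest checkout has the higher rate in all 3 groups.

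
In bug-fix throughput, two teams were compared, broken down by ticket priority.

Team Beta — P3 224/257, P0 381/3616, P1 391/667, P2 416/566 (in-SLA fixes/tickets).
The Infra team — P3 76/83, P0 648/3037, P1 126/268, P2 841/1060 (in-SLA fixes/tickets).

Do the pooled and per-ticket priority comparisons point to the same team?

P3: Team Beta 224/257 = 87.2%, the Infra team 76/83 = 91.6% → the Infra team
P0: Team Beta 381/3616 = 10.5%, the Infra team 648/3037 = 21.3% → the Infra team
P1: Team Beta 391/667 = 58.6%, the Infra team 126/268 = 47.0% → Team Beta
P2: Team Beta 416/566 = 73.5%, the Infra team 841/1060 = 79.3% → the Infra team
Overall: Team Beta 1412/5106 = 27.7%, the Infra team 1691/4448 = 38.0% → the Infra team
Neither sweeps: Team Beta wins 1 of 4 groups, the Infra team wins 3. The Infra team wins overall but not every group — no Simpson reversal.

No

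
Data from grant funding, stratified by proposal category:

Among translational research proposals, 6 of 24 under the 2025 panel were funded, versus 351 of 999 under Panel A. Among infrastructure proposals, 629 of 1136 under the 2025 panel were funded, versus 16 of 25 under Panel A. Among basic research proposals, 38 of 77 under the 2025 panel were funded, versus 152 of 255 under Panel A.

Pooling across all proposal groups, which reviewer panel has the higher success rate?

Translational research: the 2025 panel 6/24 = 25.0%, Panel A 351/999 = 35.1% → Panel A
Infrastructure: the 2025 panel 629/1136 = 55.4%, Panel A 16/25 = 64.0% → Panel A
Basic research: the 2025 panel 38/77 = 49.4%, Panel A 152/255 = 59.6% → Panel A
Overall: the 2025 panel 673/1237 = 54.4%, Panel A 519/1279 = 40.6% → the 2025 panel
(Panel A wins every proposal group but the 2025 panel wins overall — Panel A's proposals skew toward the low-rate translational research group.)

the 2025 panel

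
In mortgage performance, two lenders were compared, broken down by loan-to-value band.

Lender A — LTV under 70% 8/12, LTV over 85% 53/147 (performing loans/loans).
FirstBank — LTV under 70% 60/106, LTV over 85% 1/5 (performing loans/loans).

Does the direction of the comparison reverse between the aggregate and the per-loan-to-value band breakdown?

Yes

LTV under 70%: Lender A 8/12 = 66.7%, FirstBank 60/106 = 56.6% → Lender A
LTV over 85%: Lender A 53/147 = 36.1%, FirstBank 1/5 = 20.0% → Lender A
Overall: Lender A 61/159 = 38.4%, FirstBank 61/111 = 55.0% → FirstBank
Lender A wins each loan-to-value group but FirstBank wins overall — the comparison reverses. Lender A's loans skew toward LTV over 85%, which has a lower base rate.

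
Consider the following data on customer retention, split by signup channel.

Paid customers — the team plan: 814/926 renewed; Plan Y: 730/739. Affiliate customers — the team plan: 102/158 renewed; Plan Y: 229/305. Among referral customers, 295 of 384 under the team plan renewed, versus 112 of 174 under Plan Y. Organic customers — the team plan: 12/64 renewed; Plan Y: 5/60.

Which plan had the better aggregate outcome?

Plan Y

Paid: the team plan 814/926 = 87.9%, Plan Y 730/739 = 98.8% → Plan Y
Affiliate: the team plan 102/158 = 64.6%, Plan Y 229/305 = 75.1% → Plan Y
Referral: the team plan 295/384 = 76.8%, Plan Y 112/174 = 64.4% → the team plan
Organic: the team plan 12/64 = 18.8%, Plan Y 5/60 = 8.3% → the team plan
Overall: the team plan 1223/1532 = 79.8%, Plan Y 1076/1278 = 84.2% → Plan Y
(Neither sweeps every signup group, but Plan Y has the higher pooled rate.)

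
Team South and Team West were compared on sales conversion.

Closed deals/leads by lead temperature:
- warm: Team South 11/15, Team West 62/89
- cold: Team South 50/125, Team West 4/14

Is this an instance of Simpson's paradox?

Warm: Team South 11/15 = 73.3%, Team West 62/89 = 69.7% → Team South
Cold: Team South 50/125 = 40.0%, Team West 4/14 = 28.6% → Team South
Overall: Team South 61/140 = 43.6%, Team West 66/103 = 64.1% → Team West
Team South wins each lead group but Team West wins overall — the comparison reverses. Team South's leads skew toward cold, which has a lower base rate.

Yes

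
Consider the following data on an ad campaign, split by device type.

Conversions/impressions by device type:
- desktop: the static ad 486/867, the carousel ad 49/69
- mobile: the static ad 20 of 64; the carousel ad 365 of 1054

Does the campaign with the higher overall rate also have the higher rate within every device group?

No

Desktop: the static ad 486/867 = 56.1%, the carousel ad 49/69 = 71.0% → the carousel ad
Mobile: the static ad 20/64 = 31.2%, the carousel ad 365/1054 = 34.6% → the carousel ad
Overall: the static ad 506/931 = 54.4%, the carousel ad 414/1123 = 36.9% → the static ad
The carousel ad wins each device group but the static ad wins overall — the comparison reverses. The carousel ad's impressions skew toward mobile, which has a lower base rate.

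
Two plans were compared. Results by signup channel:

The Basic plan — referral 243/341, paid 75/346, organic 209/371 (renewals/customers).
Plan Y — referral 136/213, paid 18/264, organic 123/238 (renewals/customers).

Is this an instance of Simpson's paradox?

Referral: the Basic plan 243/341 = 71.3%, Plan Y 136/213 = 63.8% → the Basic plan
Paid: the Basic plan 75/346 = 21.7%, Plan Y 18/264 = 6.8% → the Basic plan
Organic: the Basic plan 209/371 = 56.3%, Plan Y 123/238 = 51.7% → the Basic plan
Overall: the Basic plan 527/1058 = 49.8%, Plan Y 277/715 = 38.7% → the Basic plan
The Basic plan wins overall and in every signup group — no reversal.

No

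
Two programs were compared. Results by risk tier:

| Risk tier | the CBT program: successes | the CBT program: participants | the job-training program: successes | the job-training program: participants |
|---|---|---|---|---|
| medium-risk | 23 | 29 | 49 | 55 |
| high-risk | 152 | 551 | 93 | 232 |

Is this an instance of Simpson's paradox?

No

Medium-risk: the CBT program 23/29 = 79.3%, the job-training program 49/55 = 89.1% → the job-training program
High-risk: the CBT program 152/551 = 27.6%, the job-training program 93/232 = 40.1% → the job-training program
Overall: the CBT program 175/580 = 30.2%, the job-training program 142/287 = 49.5% → the job-training program
The job-training program wins overall and in every risk group — no reversal.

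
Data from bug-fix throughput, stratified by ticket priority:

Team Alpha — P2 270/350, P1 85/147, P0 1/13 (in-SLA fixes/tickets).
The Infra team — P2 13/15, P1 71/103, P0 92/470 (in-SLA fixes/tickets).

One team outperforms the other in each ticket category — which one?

the Infra team

P2: Team Alpha 270/350 = 77.1%, the Infra team 13/15 = 86.7% → the Infra team
P1: Team Alpha 85/147 = 57.8%, the Infra team 71/103 = 68.9% → the Infra team
P0: Team Alpha 1/13 = 7.7%, the Infra team 92/470 = 19.6% → the Infra team
The Infra team has the higher rate in all 3 groups.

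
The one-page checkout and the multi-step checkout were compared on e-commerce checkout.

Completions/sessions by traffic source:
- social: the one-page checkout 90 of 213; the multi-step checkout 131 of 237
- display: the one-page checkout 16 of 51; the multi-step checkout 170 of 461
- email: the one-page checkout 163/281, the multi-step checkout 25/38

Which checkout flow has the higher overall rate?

Social: the one-page checkout 90/213 = 42.3%, the multi-step checkout 131/237 = 55.3% → the multi-step checkout
Display: the one-page checkout 16/51 = 31.4%, the multi-step checkout 170/461 = 36.9% → the multi-step checkout
Email: the one-page checkout 163/281 = 58.0%, the multi-step checkout 25/38 = 65.8% → the multi-step checkout
Overall: the one-page checkout 269/545 = 49.4%, the multi-step checkout 326/736 = 44.3% → the one-page checkout
(The multi-step checkout wins every traffic group but the one-page checkout wins overall — the multi-step checkout's sessions skew toward the low-rate display group.)

the one-page checkout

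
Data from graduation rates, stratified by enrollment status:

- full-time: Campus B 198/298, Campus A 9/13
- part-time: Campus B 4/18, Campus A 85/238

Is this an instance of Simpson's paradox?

Full-time: Campus B 198/298 = 66.4%, Campus A 9/13 = 69.2% → Campus A
Part-time: Campus B 4/18 = 22.2%, Campus A 85/238 = 35.7% → Campus A
Overall: Campus B 202/316 = 63.9%, Campus A 94/251 = 37.5% → Campus B
Campus A wins each enrollment group but Campus B wins overall — the comparison reverses. Campus A's students skew toward part-time, which has a lower base rate.

Yes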